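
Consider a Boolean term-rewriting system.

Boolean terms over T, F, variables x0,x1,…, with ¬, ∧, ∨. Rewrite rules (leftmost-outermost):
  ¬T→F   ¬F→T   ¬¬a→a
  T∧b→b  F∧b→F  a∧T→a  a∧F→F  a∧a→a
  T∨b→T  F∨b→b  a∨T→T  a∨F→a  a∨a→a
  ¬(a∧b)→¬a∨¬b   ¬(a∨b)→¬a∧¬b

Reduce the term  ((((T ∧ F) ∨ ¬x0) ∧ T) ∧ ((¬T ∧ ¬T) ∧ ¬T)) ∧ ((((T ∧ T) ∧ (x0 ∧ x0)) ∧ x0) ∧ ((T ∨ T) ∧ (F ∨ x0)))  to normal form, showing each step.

Answer: normal form = F  (in 8 steps)

Derivation:
  start: ((((T ∧ F) ∨ ¬x0) ∧ T) ∧ ((¬T ∧ ¬T) ∧ ¬T)) ∧ ((((T ∧ T) ∧ (x0 ∧ x0)) ∧ x0) ∧ ((T ∨ T) ∧ (F ∨ x0)))
  →1  (((T ∧ F) ∨ ¬x0) ∧ ((¬T ∧ ¬T) ∧ ¬T)) ∧ ((((T ∧ T) ∧ (x0 ∧ x0)) ∧ x0) ∧ ((T ∨ T) ∧ (F ∨ x0)))
  →2  ((F ∨ ¬x0) ∧ ((¬T ∧ ¬T) ∧ ¬T)) ∧ ((((T ∧ T) ∧ (x0 ∧ x0)) ∧ x0) ∧ ((T ∨ T) ∧ (F ∨ x0)))
  →3  (¬x0 ∧ ((¬T ∧ ¬T) ∧ ¬T)) ∧ ((((T ∧ T) ∧ (x0 ∧ x0)) ∧ x0) ∧ ((T ∨ T) ∧ (F ∨ x0)))
  →4  (¬x0 ∧ (¬T ∧ ¬T)) ∧ ((((T ∧ T) ∧ (x0 ∧ x0)) ∧ x0) ∧ ((T ∨ T) ∧ (F ∨ x0)))
  →5  (¬x0 ∧ ¬T) ∧ ((((T ∧ T) ∧ (x0 ∧ x0)) ∧ x0) ∧ ((T ∨ T) ∧ (F ∨ x0)))
  →6  (¬x0 ∧ F) ∧ ((((T ∧ T) ∧ (x0 ∧ x0)) ∧ x0) ∧ ((T ∨ T) ∧ (F ∨ x0)))
  →7  F ∧ ((((T ∧ T) ∧ (x0 ∧ x0)) ∧ x0) ∧ ((T ∨ T) ∧ (F ∨ x0)))
  →8  F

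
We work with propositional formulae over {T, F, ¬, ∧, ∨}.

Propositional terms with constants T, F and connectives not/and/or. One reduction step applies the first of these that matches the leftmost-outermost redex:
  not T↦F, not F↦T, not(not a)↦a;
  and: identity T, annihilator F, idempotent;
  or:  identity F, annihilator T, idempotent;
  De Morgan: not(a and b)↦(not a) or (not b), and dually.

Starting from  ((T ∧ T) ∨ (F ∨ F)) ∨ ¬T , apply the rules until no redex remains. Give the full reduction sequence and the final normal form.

  start: ((T ∧ T) ∨ (F ∨ F)) ∨ ¬T
  →1  (T ∨ (F ∨ F)) ∨ ¬T
  →2  T ∨ ¬T
  →3  T

Answer: normal form = T  (in 3 steps)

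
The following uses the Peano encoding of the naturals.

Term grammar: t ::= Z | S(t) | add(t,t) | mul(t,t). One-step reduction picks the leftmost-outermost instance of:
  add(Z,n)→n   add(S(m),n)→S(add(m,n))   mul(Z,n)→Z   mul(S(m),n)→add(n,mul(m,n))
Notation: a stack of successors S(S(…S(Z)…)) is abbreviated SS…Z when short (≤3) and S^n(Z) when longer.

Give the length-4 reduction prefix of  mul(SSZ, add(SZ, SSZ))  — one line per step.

  start: mul(SSZ, add(SZ, SSZ))
  [1] add(add(SZ, SSZ), mul(SZ, add(SZ, SSZ)))
  [2] add(S(add(Z, SSZ)), mul(SZ, add(SZ, SSZ)))
  [3] S(add(add(Z, SSZ), mul(SZ, add(SZ, SSZ))))
  [4] S(add(SSZ, mul(SZ, add(SZ, SSZ))))

Answer: after 4 steps: S(add(SSZ, mul(SZ, add(SZ, SSZ))))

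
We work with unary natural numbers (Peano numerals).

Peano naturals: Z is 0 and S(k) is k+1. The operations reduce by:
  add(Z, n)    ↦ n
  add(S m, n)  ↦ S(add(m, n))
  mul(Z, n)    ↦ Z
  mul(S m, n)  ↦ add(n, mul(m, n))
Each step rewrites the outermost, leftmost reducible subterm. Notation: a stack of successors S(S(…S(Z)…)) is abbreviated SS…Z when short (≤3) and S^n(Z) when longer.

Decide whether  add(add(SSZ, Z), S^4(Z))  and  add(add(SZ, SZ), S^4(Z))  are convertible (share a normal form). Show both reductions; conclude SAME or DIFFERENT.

Answer: SAME — A ⇓ S^6(Z), B ⇓ S^6(Z)

Reduction:
Term A:
  start: add(add(SSZ, Z), S^4(Z))
  →1  add(S(add(SZ, Z)), S^4(Z))
  →2  S(add(add(SZ, Z), S^4(Z)))
  →3  S(add(S(add(Z, Z)), S^4(Z)))
  →4  S(S(add(add(Z, Z), S^4(Z))))
  →5  S(S(add(Z, S^4(Z))))
  →6  S^6(Z)

Term B:
  start: add(add(SZ, SZ), S^4(Z))
  →1  add(S(add(Z, SZ)), S^4(Z))
  →2  S(add(add(Z, SZ), S^4(Z)))
  →3  S(add(SZ, S^4(Z)))
  →4  S(S(add(Z, S^4(Z))))
  →5  S^6(Z)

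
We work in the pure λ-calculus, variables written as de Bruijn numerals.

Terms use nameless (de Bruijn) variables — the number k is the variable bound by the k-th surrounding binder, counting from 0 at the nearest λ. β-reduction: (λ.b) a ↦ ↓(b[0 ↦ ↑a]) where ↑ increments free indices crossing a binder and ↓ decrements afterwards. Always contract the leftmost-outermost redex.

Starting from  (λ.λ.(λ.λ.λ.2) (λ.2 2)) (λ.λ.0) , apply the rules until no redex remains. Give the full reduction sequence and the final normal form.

  start: (λ.λ.(λ.λ.λ.2) (λ.2 2)) (λ.λ.0)
  step 1: λ.(λ.λ.λ.2) (λ.(λ.λ.0) (λ.λ.0))
  step 2: λ.λ.λ.λ.(λ.λ.0) (λ.λ.0)
  step 3: λ.λ.λ.λ.λ.0

Answer: normal form = λ.λ.λ.λ.λ.0  (in 3 steps)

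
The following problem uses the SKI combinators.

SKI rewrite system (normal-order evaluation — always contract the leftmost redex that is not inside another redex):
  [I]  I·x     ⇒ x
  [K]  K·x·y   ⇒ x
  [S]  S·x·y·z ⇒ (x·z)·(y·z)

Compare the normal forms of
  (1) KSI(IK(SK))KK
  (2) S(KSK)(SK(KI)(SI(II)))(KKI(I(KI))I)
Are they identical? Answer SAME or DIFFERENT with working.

Term A:
  start: KSI(IK(SK))KK
  [1] S(IK(SK))KK
  [2] IK(SK)K(KK)
  [3] K(SK)K(KK)
  [4] SK(KK)

Term B:
  start: S(KSK)(SK(KI)(SI(II)))(KKI(I(KI))I)
  [1] KSK(KKI(I(KI))I)(SK(KI)(SI(II))(KKI(I(KI))I))
  [2] S(KKI(I(KI))I)(SK(KI)(SI(II))(KKI(I(KI))I))
  [3] S(K(I(KI))I)(SK(KI)(SI(II))(KKI(I(KI))I))
  [4] S(I(KI))(SK(KI)(SI(II))(KKI(I(KI))I))
  [5] S(KI)(SK(KI)(SI(II))(KKI(I(KI))I))
  [6] S(KI)(K(SI(II))(KI(SI(II)))(KKI(I(KI))I))
  [7] S(KI)(SI(II)(KKI(I(KI))I))
  [8] S(KI)(I(KKI(I(KI))I)(II(KKI(I(KI))I)))
  [9] S(KI)(KKI(I(KI))I(II(KKI(I(KI))I)))
  [10] S(KI)(K(I(KI))I(II(KKI(I(KI))I)))
  [11] S(KI)(I(KI)(II(KKI(I(KI))I)))
  [12] S(KI)(KI(II(KKI(I(KI))I)))
  [13] S(KI)I

Answer: DIFFERENT — A ⇓ SK(KK), B ⇓ S(KI)I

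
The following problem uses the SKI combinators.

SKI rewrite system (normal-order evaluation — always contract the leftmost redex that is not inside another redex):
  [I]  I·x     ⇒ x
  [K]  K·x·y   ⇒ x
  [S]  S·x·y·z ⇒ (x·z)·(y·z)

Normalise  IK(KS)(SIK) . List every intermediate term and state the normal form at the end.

  start: IK(KS)(SIK)
  →1  K(KS)(SIK)
  →2  KS

Answer: normal form = KS  (in 2 steps)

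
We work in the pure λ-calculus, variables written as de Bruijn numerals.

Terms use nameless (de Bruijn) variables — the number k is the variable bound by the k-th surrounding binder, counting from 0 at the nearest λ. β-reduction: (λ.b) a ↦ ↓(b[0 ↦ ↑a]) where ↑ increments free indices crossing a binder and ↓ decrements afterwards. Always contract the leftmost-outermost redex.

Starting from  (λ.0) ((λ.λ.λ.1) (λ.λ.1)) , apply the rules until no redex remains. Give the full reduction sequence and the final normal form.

  start: (λ.0) ((λ.λ.λ.1) (λ.λ.1))
  step 1: (λ.λ.λ.1) (λ.λ.1)
  step 2: λ.λ.1

Answer: normal form = λ.λ.1  (in 2 steps)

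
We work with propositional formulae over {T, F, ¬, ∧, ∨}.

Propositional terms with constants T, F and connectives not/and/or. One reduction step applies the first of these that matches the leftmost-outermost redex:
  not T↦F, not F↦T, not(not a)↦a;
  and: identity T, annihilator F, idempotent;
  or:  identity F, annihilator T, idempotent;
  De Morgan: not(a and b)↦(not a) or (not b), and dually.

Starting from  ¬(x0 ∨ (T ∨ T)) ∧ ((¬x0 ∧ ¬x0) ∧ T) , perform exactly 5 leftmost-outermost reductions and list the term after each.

Answer: after 5 steps: F ∧ ((¬x0 ∧ ¬x0) ∧ T)

Derivation:
  start: ¬(x0 ∨ (T ∨ T)) ∧ ((¬x0 ∧ ¬x0) ∧ T)
  step 1: (¬x0 ∧ ¬(T ∨ T)) ∧ ((¬x0 ∧ ¬x0) ∧ T)
  step 2: (¬x0 ∧ (¬T ∧ ¬T)) ∧ ((¬x0 ∧ ¬x0) ∧ T)
  step 3: (¬x0 ∧ ¬T) ∧ ((¬x0 ∧ ¬x0) ∧ T)
  step 4: (¬x0 ∧ F) ∧ ((¬x0 ∧ ¬x0) ∧ T)
  step 5: F ∧ ((¬x0 ∧ ¬x0) ∧ T)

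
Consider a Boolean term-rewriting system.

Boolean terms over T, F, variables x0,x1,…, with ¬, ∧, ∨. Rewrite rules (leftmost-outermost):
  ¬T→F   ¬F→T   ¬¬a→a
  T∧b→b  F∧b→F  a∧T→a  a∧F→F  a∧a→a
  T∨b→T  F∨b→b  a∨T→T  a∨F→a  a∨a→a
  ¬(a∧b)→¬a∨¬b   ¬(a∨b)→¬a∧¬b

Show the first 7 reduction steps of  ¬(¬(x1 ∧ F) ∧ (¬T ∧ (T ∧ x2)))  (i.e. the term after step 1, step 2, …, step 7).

  start: ¬(¬(x1 ∧ F) ∧ (¬T ∧ (T ∧ x2)))
  [1] ¬¬(x1 ∧ F) ∨ ¬(¬T ∧ (T ∧ x2))
  [2] (x1 ∧ F) ∨ ¬(¬T ∧ (T ∧ x2))
  [3] F ∨ ¬(¬T ∧ (T ∧ x2))
  [4] ¬(¬T ∧ (T ∧ x2))
  [5] ¬¬T ∨ ¬(T ∧ x2)
  [6] T ∨ ¬(T ∧ x2)
  [7] T

Answer: after 7 steps: T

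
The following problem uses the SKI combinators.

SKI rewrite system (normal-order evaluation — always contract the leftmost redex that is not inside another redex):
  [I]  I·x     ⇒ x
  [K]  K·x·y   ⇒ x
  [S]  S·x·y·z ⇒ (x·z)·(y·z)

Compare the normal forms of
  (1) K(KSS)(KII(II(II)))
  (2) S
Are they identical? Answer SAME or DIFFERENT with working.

Term A:
  start: K(KSS)(KII(II(II)))
  step 1: KSS
  step 2: S

Term B:
  start: S

Answer: SAME — A ⇓ S, B ⇓ S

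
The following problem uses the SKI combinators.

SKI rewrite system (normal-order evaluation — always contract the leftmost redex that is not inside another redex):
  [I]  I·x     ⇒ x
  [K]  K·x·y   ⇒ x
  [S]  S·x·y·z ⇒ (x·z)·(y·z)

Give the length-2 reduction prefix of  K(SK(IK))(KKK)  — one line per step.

Answer: after 2 steps: SKK

Reduction:
  start: K(SK(IK))(KKK)
  step 1: SK(IK)
  step 2: SKK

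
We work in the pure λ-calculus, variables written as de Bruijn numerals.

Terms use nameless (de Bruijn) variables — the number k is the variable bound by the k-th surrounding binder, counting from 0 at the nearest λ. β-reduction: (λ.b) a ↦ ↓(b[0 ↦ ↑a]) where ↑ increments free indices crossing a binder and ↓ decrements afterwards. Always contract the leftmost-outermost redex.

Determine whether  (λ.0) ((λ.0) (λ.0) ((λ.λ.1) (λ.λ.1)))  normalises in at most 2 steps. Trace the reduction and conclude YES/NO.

  start: (λ.0) ((λ.0) (λ.0) ((λ.λ.1) (λ.λ.1)))
  →1  (λ.0) (λ.0) ((λ.λ.1) (λ.λ.1))
  →2  (λ.0) ((λ.λ.1) (λ.λ.1))

Answer: NO — after 2 steps the term is (λ.0) ((λ.λ.1) (λ.λ.1)), not yet normal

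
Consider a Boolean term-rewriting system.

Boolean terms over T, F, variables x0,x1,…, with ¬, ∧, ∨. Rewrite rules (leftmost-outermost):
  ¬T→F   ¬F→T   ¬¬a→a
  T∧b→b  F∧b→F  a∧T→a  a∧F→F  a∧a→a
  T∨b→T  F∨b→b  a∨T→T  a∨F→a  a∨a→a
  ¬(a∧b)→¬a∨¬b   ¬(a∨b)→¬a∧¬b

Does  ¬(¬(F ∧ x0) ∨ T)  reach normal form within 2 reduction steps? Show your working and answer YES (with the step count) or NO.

  start: ¬(¬(F ∧ x0) ∨ T)
  [1] ¬¬(F ∧ x0) ∧ ¬T
  [2] (F ∧ x0) ∧ ¬T

Answer: NO — after 2 steps the term is (F ∧ x0) ∧ ¬T, not yet normal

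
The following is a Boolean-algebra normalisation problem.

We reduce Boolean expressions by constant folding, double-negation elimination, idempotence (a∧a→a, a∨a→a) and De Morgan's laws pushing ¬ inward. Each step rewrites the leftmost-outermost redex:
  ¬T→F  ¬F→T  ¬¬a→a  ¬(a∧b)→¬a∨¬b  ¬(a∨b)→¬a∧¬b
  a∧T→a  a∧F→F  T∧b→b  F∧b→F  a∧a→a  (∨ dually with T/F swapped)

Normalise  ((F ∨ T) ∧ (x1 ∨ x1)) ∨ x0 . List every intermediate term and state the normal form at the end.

Answer: normal form = x1 ∨ x0  (in 3 steps)

Derivation:
  start: ((F ∨ T) ∧ (x1 ∨ x1)) ∨ x0
  [1] (T ∧ (x1 ∨ x1)) ∨ x0
  [2] (x1 ∨ x1) ∨ x0
  [3] x1 ∨ x0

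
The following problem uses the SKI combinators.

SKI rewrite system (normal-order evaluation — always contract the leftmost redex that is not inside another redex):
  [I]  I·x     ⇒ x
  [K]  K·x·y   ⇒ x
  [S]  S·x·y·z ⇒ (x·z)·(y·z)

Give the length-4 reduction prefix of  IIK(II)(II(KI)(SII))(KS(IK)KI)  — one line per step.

Answer: after 4 steps: I(KS(IK)KI)

Working:
  start: IIK(II)(II(KI)(SII))(KS(IK)KI)
  →1  IK(II)(II(KI)(SII))(KS(IK)KI)
  →2  K(II)(II(KI)(SII))(KS(IK)KI)
  →3  II(KS(IK)KI)
  →4  I(KS(IK)KI)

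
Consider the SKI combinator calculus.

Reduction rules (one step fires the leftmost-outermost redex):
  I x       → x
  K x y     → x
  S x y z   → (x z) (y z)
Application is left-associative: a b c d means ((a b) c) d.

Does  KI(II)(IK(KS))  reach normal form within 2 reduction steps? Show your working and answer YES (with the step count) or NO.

  start: KI(II)(IK(KS))
  [1] I(IK(KS))
  [2] IK(KS)

Answer: NO — after 2 steps the term is IK(KS), not yet normal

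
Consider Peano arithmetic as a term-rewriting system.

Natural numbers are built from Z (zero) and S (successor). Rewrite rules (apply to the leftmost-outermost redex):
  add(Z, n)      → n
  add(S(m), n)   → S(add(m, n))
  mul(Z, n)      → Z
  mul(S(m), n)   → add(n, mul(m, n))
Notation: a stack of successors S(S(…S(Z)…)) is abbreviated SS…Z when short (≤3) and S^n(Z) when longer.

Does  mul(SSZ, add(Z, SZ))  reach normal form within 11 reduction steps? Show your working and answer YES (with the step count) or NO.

  start: mul(SSZ, add(Z, SZ))
  step 1: add(add(Z, SZ), mul(SZ, add(Z, SZ)))
  step 2: add(SZ, mul(SZ, add(Z, SZ)))
  step 3: S(add(Z, mul(SZ, add(Z, SZ))))
  step 4: S(mul(SZ, add(Z, SZ)))
  step 5: S(add(add(Z, SZ), mul(Z, add(Z, SZ))))
  step 6: S(add(SZ, mul(Z, add(Z, SZ))))
  step 7: S(S(add(Z, mul(Z, add(Z, SZ)))))
  step 8: S(S(mul(Z, add(Z, SZ))))
  step 9: SSZ

Answer: YES — reaches normal form SSZ in 9 ≤ 11 steps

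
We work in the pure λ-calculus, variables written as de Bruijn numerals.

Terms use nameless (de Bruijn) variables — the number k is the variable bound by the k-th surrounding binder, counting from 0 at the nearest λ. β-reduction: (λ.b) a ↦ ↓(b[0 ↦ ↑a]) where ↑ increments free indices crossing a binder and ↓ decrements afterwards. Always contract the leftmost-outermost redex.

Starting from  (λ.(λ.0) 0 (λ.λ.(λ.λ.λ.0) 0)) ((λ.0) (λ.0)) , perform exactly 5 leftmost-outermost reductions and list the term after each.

  start: (λ.(λ.0) 0 (λ.λ.(λ.λ.λ.0) 0)) ((λ.0) (λ.0))
  step 1: (λ.0) ((λ.0) (λ.0)) (λ.λ.(λ.λ.λ.0) 0)
  step 2: (λ.0) (λ.0) (λ.λ.(λ.λ.λ.0) 0)
  step 3: (λ.0) (λ.λ.(λ.λ.λ.0) 0)
  step 4: λ.λ.(λ.λ.λ.0) 0
  step 5: λ.λ.λ.λ.0

Answer: after 5 steps: λ.λ.λ.λ.0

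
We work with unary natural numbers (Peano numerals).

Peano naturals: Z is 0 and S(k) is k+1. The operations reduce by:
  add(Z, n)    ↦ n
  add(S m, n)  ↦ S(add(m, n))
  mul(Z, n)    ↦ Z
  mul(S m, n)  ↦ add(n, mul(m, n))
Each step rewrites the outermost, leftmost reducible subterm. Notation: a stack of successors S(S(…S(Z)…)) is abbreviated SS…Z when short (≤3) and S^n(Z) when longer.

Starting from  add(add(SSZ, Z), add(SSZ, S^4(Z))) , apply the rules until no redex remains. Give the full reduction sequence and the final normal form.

  start: add(add(SSZ, Z), add(SSZ, S^4(Z)))
  [1] add(S(add(SZ, Z)), add(SSZ, S^4(Z)))
  [2] S(add(add(SZ, Z), add(SSZ, S^4(Z))))
  [3] S(add(S(add(Z, Z)), add(SSZ, S^4(Z))))
  [4] S(S(add(add(Z, Z), add(SSZ, S^4(Z)))))
  [5] S(S(add(Z, add(SSZ, S^4(Z)))))
  [6] S(S(add(SSZ, S^4(Z))))
  [7] S(S(S(add(SZ, S^4(Z)))))
  [8] S(S(S(S(add(Z, S^4(Z))))))
  [9] S^8(Z)

Answer: normal form = S^8(Z)  (in 9 steps)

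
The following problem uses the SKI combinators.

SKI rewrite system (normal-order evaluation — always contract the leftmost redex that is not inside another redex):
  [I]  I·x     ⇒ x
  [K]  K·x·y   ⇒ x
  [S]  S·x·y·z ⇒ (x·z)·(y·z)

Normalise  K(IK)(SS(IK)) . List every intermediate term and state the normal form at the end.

  start: K(IK)(SS(IK))
  [1] IK
  [2] K

Answer: normal form = K  (in 2 steps)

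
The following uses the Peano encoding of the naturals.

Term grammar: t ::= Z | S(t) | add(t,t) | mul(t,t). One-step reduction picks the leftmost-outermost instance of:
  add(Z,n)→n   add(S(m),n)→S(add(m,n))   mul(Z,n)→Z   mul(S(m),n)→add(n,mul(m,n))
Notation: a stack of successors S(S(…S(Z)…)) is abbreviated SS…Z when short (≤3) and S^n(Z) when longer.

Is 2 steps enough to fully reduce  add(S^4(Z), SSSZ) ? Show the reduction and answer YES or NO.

  start: add(S^4(Z), SSSZ)
  →1  S(add(SSSZ, SSSZ))
  →2  S(S(add(SSZ, SSSZ)))

Answer: NO — after 2 steps the term is S(S(add(SSZ, SSSZ))), not yet normal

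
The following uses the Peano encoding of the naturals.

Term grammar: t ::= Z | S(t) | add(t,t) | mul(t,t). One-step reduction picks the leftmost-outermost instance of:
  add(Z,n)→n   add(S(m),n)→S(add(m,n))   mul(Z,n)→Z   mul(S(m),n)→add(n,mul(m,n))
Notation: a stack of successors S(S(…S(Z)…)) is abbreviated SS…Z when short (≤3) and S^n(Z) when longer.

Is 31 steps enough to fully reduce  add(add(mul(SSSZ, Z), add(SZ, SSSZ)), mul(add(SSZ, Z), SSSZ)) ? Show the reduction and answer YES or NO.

Answer: YES — reaches normal form S^10(Z) in 29 ≤ 31 steps

Working:
  start: add(add(mul(SSSZ, Z), add(SZ, SSSZ)), mul(add(SSZ, Z), SSSZ))
  [1] add(add(add(Z, mul(SSZ, Z)), add(SZ, SSSZ)), mul(add(SSZ, Z), SSSZ))
  [2] add(add(mul(SSZ, Z), add(SZ, SSSZ)), mul(add(SSZ, Z), SSSZ))
  [3] add(add(add(Z, mul(SZ, Z)), add(SZ, SSSZ)), mul(add(SSZ, Z), SSSZ))
  [4] add(add(mul(SZ, Z), add(SZ, SSSZ)), mul(add(SSZ, Z), SSSZ))
  [5] add(add(add(Z, mul(Z, Z)), add(SZ, SSSZ)), mul(add(SSZ, Z), SSSZ))
  [6] add(add(mul(Z, Z), add(SZ, SSSZ)), mul(add(SSZ, Z), SSSZ))
  [7] add(add(Z, add(SZ, SSSZ)), mul(add(SSZ, Z), SSSZ))
  [8] add(add(SZ, SSSZ), mul(add(SSZ, Z), SSSZ))
  [9] add(S(add(Z, SSSZ)), mul(add(SSZ, Z), SSSZ))
  [10] S(add(add(Z, SSSZ), mul(add(SSZ, Z), SSSZ)))
  [11] S(add(SSSZ, mul(add(SSZ, Z), SSSZ)))
  [12] S(S(add(SSZ, mul(add(SSZ, Z), SSSZ))))
  [13] S(S(S(add(SZ, mul(add(SSZ, Z), SSSZ)))))
  [14] S(S(S(S(add(Z, mul(add(SSZ, Z), SSSZ))))))
  [15] S(S(S(S(mul(add(SSZ, Z), SSSZ)))))
  [16] S(S(S(S(mul(S(add(SZ, Z)), SSSZ)))))
  [17] S(S(S(S(add(SSSZ, mul(add(SZ, Z), SSSZ))))))
  [18] S(S(S(S(S(add(SSZ, mul(add(SZ, Z), SSSZ)))))))
  [19] S(S(S(S(S(S(add(SZ, mul(add(SZ, Z), SSSZ))))))))
  [20] S(S(S(S(S(S(S(add(Z, mul(add(SZ, Z), SSSZ)))))))))
  [21] S(S(S(S(S(S(S(mul(add(SZ, Z), SSSZ))))))))
  [22] S(S(S(S(S(S(S(mul(S(add(Z, Z)), SSSZ))))))))
  [23] S(S(S(S(S(S(S(add(SSSZ, mul(add(Z, Z), SSSZ)))))))))
  [24] S(S(S(S(S(S(S(S(add(SSZ, mul(add(Z, Z), SSSZ))))))))))
  [25] S(S(S(S(S(S(S(S(S(add(SZ, mul(add(Z, Z), SSSZ)))))))))))
  [26] S(S(S(S(S(S(S(S(S(S(add(Z, mul(add(Z, Z), SSSZ))))))))))))
  [27] S(S(S(S(S(S(S(S(S(S(mul(add(Z, Z), SSSZ)))))))))))
  [28] S(S(S(S(S(S(S(S(S(S(mul(Z, SSSZ)))))))))))
  [29] S^10(Z)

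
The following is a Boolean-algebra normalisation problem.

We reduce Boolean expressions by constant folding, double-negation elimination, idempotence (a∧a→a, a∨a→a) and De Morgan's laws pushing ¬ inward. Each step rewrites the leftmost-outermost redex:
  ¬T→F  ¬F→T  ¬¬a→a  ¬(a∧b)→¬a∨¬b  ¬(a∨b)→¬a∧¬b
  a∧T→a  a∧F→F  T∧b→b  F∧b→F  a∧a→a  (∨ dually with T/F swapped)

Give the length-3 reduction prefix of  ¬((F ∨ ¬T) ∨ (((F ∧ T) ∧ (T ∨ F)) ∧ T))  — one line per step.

  start: ¬((F ∨ ¬T) ∨ (((F ∧ T) ∧ (T ∨ F)) ∧ T))
  →1  ¬(F ∨ ¬T) ∧ ¬(((F ∧ T) ∧ (T ∨ F)) ∧ T)
  →2  (¬F ∧ ¬¬T) ∧ ¬(((F ∧ T) ∧ (T ∨ F)) ∧ T)
  →3  (T ∧ ¬¬T) ∧ ¬(((F ∧ T) ∧ (T ∨ F)) ∧ T)

Answer: after 3 steps: (T ∧ ¬¬T) ∧ ¬(((F ∧ T) ∧ (T ∨ F)) ∧ T)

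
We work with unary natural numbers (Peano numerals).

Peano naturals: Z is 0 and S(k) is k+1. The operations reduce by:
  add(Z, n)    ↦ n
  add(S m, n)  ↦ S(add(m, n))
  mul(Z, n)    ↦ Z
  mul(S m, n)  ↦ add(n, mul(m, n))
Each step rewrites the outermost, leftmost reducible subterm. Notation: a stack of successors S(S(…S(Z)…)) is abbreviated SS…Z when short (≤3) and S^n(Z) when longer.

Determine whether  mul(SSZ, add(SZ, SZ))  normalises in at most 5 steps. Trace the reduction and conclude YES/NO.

  start: mul(SSZ, add(SZ, SZ))
  step 1: add(add(SZ, SZ), mul(SZ, add(SZ, SZ)))
  step 2: add(S(add(Z, SZ)), mul(SZ, add(SZ, SZ)))
  step 3: S(add(add(Z, SZ), mul(SZ, add(SZ, SZ))))
  step 4: S(add(SZ, mul(SZ, add(SZ, SZ))))
  step 5: S(S(add(Z, mul(SZ, add(SZ, SZ)))))

Answer: NO — after 5 steps the term is S(S(add(Z, mul(SZ, add(SZ, SZ))))), not yet normal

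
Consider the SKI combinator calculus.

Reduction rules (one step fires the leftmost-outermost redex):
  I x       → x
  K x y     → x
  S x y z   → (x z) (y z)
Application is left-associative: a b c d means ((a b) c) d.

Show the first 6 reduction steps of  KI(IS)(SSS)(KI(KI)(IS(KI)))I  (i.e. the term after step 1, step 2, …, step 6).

Answer: after 6 steps: IS(KI)I(S(KI(KI)(IS(KI)))I)

Working:
  start: KI(IS)(SSS)(KI(KI)(IS(KI)))I
  step 1: I(SSS)(KI(KI)(IS(KI)))I
  step 2: SSS(KI(KI)(IS(KI)))I
  step 3: S(KI(KI)(IS(KI)))(S(KI(KI)(IS(KI))))I
  step 4: KI(KI)(IS(KI))I(S(KI(KI)(IS(KI)))I)
  step 5: I(IS(KI))I(S(KI(KI)(IS(KI)))I)
  step 6: IS(KI)I(S(KI(KI)(IS(KI)))I)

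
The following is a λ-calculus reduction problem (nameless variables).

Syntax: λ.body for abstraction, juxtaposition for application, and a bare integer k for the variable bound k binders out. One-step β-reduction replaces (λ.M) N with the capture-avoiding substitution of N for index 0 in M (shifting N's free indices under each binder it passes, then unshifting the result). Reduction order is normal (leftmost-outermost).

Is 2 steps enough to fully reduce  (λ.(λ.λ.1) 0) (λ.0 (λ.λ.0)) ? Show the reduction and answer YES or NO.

Answer: YES — reaches normal form λ.λ.0 (λ.λ.0) in 2 ≤ 2 steps

Working:
  start: (λ.(λ.λ.1) 0) (λ.0 (λ.λ.0))
  →1  (λ.λ.1) (λ.0 (λ.λ.0))
  →2  λ.λ.0 (λ.λ.0)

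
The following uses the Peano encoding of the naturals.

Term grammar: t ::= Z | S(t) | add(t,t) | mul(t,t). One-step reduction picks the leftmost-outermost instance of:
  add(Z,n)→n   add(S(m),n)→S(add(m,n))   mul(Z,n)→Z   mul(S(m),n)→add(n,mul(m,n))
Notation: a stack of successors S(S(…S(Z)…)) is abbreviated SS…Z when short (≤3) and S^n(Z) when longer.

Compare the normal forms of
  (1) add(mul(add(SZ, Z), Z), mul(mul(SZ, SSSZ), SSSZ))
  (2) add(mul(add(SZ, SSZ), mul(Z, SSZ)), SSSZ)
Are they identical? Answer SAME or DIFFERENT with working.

Answer: DIFFERENT — A ⇓ S^9(Z), B ⇓ SSSZ

Reduction:
Term A:
  start: add(mul(add(SZ, Z), Z), mul(mul(SZ, SSSZ), SSSZ))
  step 1: add(mul(S(add(Z, Z)), Z), mul(mul(SZ, SSSZ), SSSZ))
  step 2: add(add(Z, mul(add(Z, Z), Z)), mul(mul(SZ, SSSZ), SSSZ))
  step 3: add(mul(add(Z, Z), Z), mul(mul(SZ, SSSZ), SSSZ))
  step 4: add(mul(Z, Z), mul(mul(SZ, SSSZ), SSSZ))
  step 5: add(Z, mul(mul(SZ, SSSZ), SSSZ))
  step 6: mul(mul(SZ, SSSZ), SSSZ)
  step 7: mul(add(SSSZ, mul(Z, SSSZ)), SSSZ)
  step 8: mul(S(add(SSZ, mul(Z, SSSZ))), SSSZ)
  step 9: add(SSSZ, mul(add(SSZ, mul(Z, SSSZ)), SSSZ))
  step 10: S(add(SSZ, mul(add(SSZ, mul(Z, SSSZ)), SSSZ)))
  step 11: S(S(add(SZ, mul(add(SSZ, mul(Z, SSSZ)), SSSZ))))
  step 12: S(S(S(add(Z, mul(add(SSZ, mul(Z, SSSZ)), SSSZ)))))
  step 13: S(S(S(mul(add(SSZ, mul(Z, SSSZ)), SSSZ))))
  step 14: S(S(S(mul(S(add(SZ, mul(Z, SSSZ))), SSSZ))))
  step 15: S(S(S(add(SSSZ, mul(add(SZ, mul(Z, SSSZ)), SSSZ)))))
  step 16: S(S(S(S(add(SSZ, mul(add(SZ, mul(Z, SSSZ)), SSSZ))))))
  step 17: S(S(S(S(S(add(SZ, mul(add(SZ, mul(Z, SSSZ)), SSSZ)))))))
  step 18: S(S(S(S(S(S(add(Z, mul(add(SZ, mul(Z, SSSZ)), SSSZ))))))))
  step 19: S(S(S(S(S(S(mul(add(SZ, mul(Z, SSSZ)), SSSZ)))))))
  step 20: S(S(S(S(S(S(mul(S(add(Z, mul(Z, SSSZ))), SSSZ)))))))
  step 21: S(S(S(S(S(S(add(SSSZ, mul(add(Z, mul(Z, SSSZ)), SSSZ))))))))
  step 22: S(S(S(S(S(S(S(add(SSZ, mul(add(Z, mul(Z, SSSZ)), SSSZ)))))))))
  step 23: S(S(S(S(S(S(S(S(add(SZ, mul(add(Z, mul(Z, SSSZ)), SSSZ))))))))))
  step 24: S(S(S(S(S(S(S(S(S(add(Z, mul(add(Z, mul(Z, SSSZ)), SSSZ)))))))))))
  step 25: S(S(S(S(S(S(S(S(S(mul(add(Z, mul(Z, SSSZ)), SSSZ))))))))))
  step 26: S(S(S(S(S(S(S(S(S(mul(mul(Z, SSSZ), SSSZ))))))))))
  step 27: S(S(S(S(S(S(S(S(S(mul(Z, SSSZ))))))))))
  step 28: S^9(Z)

Term B:
  start: add(mul(add(SZ, SSZ), mul(Z, SSZ)), SSSZ)
  step 1: add(mul(S(add(Z, SSZ)), mul(Z, SSZ)), SSSZ)
  step 2: add(add(mul(Z, SSZ), mul(add(Z, SSZ), mul(Z, SSZ))), SSSZ)
  step 3: add(add(Z, mul(add(Z, SSZ), mul(Z, SSZ))), SSSZ)
  step 4: add(mul(add(Z, SSZ), mul(Z, SSZ)), SSSZ)
  step 5: add(mul(SSZ, mul(Z, SSZ)), SSSZ)
  step 6: add(add(mul(Z, SSZ), mul(SZ, mul(Z, SSZ))), SSSZ)
  step 7: add(add(Z, mul(SZ, mul(Z, SSZ))), SSSZ)
  step 8: add(mul(SZ, mul(Z, SSZ)), SSSZ)
  step 9: add(add(mul(Z, SSZ), mul(Z, mul(Z, SSZ))), SSSZ)
  step 10: add(add(Z, mul(Z, mul(Z, SSZ))), SSSZ)
  step 11: add(mul(Z, mul(Z, SSZ)), SSSZ)
  step 12: add(Z, SSSZ)
  step 13: SSSZ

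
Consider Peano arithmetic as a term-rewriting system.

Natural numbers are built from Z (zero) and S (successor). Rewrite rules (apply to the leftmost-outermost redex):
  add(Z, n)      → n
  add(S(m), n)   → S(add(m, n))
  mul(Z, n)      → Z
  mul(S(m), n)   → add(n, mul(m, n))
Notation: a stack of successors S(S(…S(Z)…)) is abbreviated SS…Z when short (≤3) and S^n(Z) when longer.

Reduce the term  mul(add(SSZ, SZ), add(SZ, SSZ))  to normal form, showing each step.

  start: mul(add(SSZ, SZ), add(SZ, SSZ))
  →1  mul(S(add(SZ, SZ)), add(SZ, SSZ))
  →2  add(add(SZ, SSZ), mul(add(SZ, SZ), add(SZ, SSZ)))
  →3  add(S(add(Z, SSZ)), mul(add(SZ, SZ), add(SZ, SSZ)))
  →4  S(add(add(Z, SSZ), mul(add(SZ, SZ), add(SZ, SSZ))))
  →5  S(add(SSZ, mul(add(SZ, SZ), add(SZ, SSZ))))
  →6  S(S(add(SZ, mul(add(SZ, SZ), add(SZ, SSZ)))))
  →7  S(S(S(add(Z, mul(add(SZ, SZ), add(SZ, SSZ))))))
  →8  S(S(S(mul(add(SZ, SZ), add(SZ, SSZ)))))
  →9  S(S(S(mul(S(add(Z, SZ)), add(SZ, SSZ)))))
  →10  S(S(S(add(add(SZ, SSZ), mul(add(Z, SZ), add(SZ, SSZ))))))
  →11  S(S(S(add(S(add(Z, SSZ)), mul(add(Z, SZ), add(SZ, SSZ))))))
  →12  S(S(S(S(add(add(Z, SSZ), mul(add(Z, SZ), add(SZ, SSZ)))))))
  →13  S(S(S(S(add(SSZ, mul(add(Z, SZ), add(SZ, SSZ)))))))
  →14  S(S(S(S(S(add(SZ, mul(add(Z, SZ), add(SZ, SSZ))))))))
  →15  S(S(S(S(S(S(add(Z, mul(add(Z, SZ), add(SZ, SSZ)))))))))
  →16  S(S(S(S(S(S(mul(add(Z, SZ), add(SZ, SSZ))))))))
  →17  S(S(S(S(S(S(mul(SZ, add(SZ, SSZ))))))))
  →18  S(S(S(S(S(S(add(add(SZ, SSZ), mul(Z, add(SZ, SSZ)))))))))
  →19  S(S(S(S(S(S(add(S(add(Z, SSZ)), mul(Z, add(SZ, SSZ)))))))))
  →20  S(S(S(S(S(S(S(add(add(Z, SSZ), mul(Z, add(SZ, SSZ))))))))))
  →21  S(S(S(S(S(S(S(add(SSZ, mul(Z, add(SZ, SSZ))))))))))
  →22  S(S(S(S(S(S(S(S(add(SZ, mul(Z, add(SZ, SSZ)))))))))))
  →23  S(S(S(S(S(S(S(S(S(add(Z, mul(Z, add(SZ, SSZ))))))))))))
  →24  S(S(S(S(S(S(S(S(S(mul(Z, add(SZ, SSZ)))))))))))
  →25  S^9(Z)

Answer: normal form = S^9(Z)  (in 25 steps)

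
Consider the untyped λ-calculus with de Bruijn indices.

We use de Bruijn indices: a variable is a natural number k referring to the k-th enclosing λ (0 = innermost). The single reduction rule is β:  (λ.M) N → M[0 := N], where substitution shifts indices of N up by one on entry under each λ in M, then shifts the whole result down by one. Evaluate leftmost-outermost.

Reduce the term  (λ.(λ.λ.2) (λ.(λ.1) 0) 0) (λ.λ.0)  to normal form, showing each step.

  start: (λ.(λ.λ.2) (λ.(λ.1) 0) 0) (λ.λ.0)
  step 1: (λ.λ.λ.λ.0) (λ.(λ.1) 0) (λ.λ.0)
  step 2: (λ.λ.λ.0) (λ.λ.0)
  step 3: λ.λ.0

Answer: normal form = λ.λ.0  (in 3 steps)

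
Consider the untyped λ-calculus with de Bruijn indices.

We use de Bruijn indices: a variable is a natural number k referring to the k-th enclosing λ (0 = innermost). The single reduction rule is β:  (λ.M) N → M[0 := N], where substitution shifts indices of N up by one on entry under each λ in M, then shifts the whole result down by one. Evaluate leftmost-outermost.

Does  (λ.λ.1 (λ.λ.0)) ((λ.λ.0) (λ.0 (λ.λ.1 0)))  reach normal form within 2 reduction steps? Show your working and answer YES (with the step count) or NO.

  start: (λ.λ.1 (λ.λ.0)) ((λ.λ.0) (λ.0 (λ.λ.1 0)))
  →1  λ.(λ.λ.0) (λ.0 (λ.λ.1 0)) (λ.λ.0)
  →2  λ.(λ.0) (λ.λ.0)

Answer: NO — after 2 steps the term is λ.(λ.0) (λ.λ.0), not yet normal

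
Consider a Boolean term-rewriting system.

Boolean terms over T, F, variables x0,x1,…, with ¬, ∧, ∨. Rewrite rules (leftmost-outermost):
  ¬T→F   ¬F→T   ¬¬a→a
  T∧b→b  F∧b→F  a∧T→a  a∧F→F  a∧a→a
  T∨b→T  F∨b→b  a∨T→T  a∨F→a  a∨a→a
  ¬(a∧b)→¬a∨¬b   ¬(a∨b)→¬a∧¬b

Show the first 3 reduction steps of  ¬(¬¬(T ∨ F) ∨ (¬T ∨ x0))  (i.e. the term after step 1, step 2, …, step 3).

Answer: after 3 steps: (¬T ∧ ¬F) ∧ ¬(¬T ∨ x0)

Reduction:
  start: ¬(¬¬(T ∨ F) ∨ (¬T ∨ x0))
  step 1: ¬¬¬(T ∨ F) ∧ ¬(¬T ∨ x0)
  step 2: ¬(T ∨ F) ∧ ¬(¬T ∨ x0)
  step 3: (¬T ∧ ¬F) ∧ ¬(¬T ∨ x0)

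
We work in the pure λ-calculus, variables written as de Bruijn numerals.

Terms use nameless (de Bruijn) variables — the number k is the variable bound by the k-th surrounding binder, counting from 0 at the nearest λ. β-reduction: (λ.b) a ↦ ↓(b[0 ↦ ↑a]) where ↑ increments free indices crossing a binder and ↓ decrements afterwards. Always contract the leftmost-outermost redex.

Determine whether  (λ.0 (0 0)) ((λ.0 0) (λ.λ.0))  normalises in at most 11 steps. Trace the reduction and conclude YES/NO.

Answer: YES — reaches normal form λ.0 in 9 ≤ 11 steps

Derivation:
  start: (λ.0 (0 0)) ((λ.0 0) (λ.λ.0))
  →1  (λ.0 0) (λ.λ.0) ((λ.0 0) (λ.λ.0) ((λ.0 0) (λ.λ.0)))
  →2  (λ.λ.0) (λ.λ.0) ((λ.0 0) (λ.λ.0) ((λ.0 0) (λ.λ.0)))
  →3  (λ.0) ((λ.0 0) (λ.λ.0) ((λ.0 0) (λ.λ.0)))
  →4  (λ.0 0) (λ.λ.0) ((λ.0 0) (λ.λ.0))
  →5  (λ.λ.0) (λ.λ.0) ((λ.0 0) (λ.λ.0))
  →6  (λ.0) ((λ.0 0) (λ.λ.0))
  →7  (λ.0 0) (λ.λ.0)
  →8  (λ.λ.0) (λ.λ.0)
  →9  λ.0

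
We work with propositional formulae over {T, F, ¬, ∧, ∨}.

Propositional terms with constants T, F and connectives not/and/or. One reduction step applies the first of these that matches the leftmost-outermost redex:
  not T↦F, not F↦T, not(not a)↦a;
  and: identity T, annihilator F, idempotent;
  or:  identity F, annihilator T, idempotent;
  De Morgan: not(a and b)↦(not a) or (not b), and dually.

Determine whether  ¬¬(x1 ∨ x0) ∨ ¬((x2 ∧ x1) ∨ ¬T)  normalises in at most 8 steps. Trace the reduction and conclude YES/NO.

  start: ¬¬(x1 ∨ x0) ∨ ¬((x2 ∧ x1) ∨ ¬T)
  [1] (x1 ∨ x0) ∨ ¬((x2 ∧ x1) ∨ ¬T)
  [2] (x1 ∨ x0) ∨ (¬(x2 ∧ x1) ∧ ¬¬T)
  [3] (x1 ∨ x0) ∨ ((¬x2 ∨ ¬x1) ∧ ¬¬T)
  [4] (x1 ∨ x0) ∨ ((¬x2 ∨ ¬x1) ∧ T)
  [5] (x1 ∨ x0) ∨ (¬x2 ∨ ¬x1)

Answer: YES — reaches normal form (x1 ∨ x0) ∨ (¬x2 ∨ ¬x1) in 5 ≤ 8 steps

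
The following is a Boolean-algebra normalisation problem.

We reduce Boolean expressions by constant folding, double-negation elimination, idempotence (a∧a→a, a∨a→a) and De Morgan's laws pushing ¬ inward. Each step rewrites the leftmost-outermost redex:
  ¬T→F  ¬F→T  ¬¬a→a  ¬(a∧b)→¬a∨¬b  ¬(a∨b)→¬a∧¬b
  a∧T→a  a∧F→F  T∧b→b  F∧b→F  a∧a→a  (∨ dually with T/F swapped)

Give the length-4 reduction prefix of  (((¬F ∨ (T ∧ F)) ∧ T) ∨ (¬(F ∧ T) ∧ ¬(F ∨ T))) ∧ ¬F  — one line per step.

  start: (((¬F ∨ (T ∧ F)) ∧ T) ∨ (¬(F ∧ T) ∧ ¬(F ∨ T))) ∧ ¬F
  →1  ((¬F ∨ (T ∧ F)) ∨ (¬(F ∧ T) ∧ ¬(F ∨ T))) ∧ ¬F
  →2  ((T ∨ (T ∧ F)) ∨ (¬(F ∧ T) ∧ ¬(F ∨ T))) ∧ ¬F
  →3  (T ∨ (¬(F ∧ T) ∧ ¬(F ∨ T))) ∧ ¬F
  →4  T ∧ ¬F

Answer: after 4 steps: T ∧ ¬F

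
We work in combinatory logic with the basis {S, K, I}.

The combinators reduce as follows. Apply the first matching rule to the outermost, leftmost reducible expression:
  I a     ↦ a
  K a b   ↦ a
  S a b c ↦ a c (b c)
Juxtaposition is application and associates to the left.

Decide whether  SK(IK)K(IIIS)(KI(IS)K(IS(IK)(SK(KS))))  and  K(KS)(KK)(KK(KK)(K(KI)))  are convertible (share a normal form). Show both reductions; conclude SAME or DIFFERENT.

Term A:
  start: SK(IK)K(IIIS)(KI(IS)K(IS(IK)(SK(KS))))
  →1  KK(IKK)(IIIS)(KI(IS)K(IS(IK)(SK(KS))))
  →2  K(IIIS)(KI(IS)K(IS(IK)(SK(KS))))
  →3  IIIS
  →4  IIS
  →5  IS
  →6  S

Term B:
  start: K(KS)(KK)(KK(KK)(K(KI)))
  →1  KS(KK(KK)(K(KI)))
  →2  S

Answer: SAME — A ⇓ S, B ⇓ S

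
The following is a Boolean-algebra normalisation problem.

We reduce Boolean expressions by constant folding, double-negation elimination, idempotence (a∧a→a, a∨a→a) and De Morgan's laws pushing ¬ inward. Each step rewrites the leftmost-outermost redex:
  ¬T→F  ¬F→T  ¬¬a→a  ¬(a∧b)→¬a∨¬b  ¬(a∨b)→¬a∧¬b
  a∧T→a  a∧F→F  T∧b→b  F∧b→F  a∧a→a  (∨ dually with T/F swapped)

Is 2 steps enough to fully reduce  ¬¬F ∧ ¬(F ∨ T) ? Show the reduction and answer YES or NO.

Answer: YES — reaches normal form F in 2 ≤ 2 steps

Reduction:
  start: ¬¬F ∧ ¬(F ∨ T)
  [1] F ∧ ¬(F ∨ T)
  [2] F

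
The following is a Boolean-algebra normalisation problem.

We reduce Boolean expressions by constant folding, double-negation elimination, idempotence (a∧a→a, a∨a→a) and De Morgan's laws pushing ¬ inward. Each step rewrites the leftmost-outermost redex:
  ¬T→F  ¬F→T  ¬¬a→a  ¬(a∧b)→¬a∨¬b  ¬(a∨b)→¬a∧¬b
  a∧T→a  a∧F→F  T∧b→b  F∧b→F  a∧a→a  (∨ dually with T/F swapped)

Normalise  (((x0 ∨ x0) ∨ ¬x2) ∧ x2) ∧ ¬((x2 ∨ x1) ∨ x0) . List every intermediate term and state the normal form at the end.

Answer: normal form = ((x0 ∨ ¬x2) ∧ x2) ∧ ((¬x2 ∧ ¬x1) ∧ ¬x0)  (in 3 steps)

Reduction:
  start: (((x0 ∨ x0) ∨ ¬x2) ∧ x2) ∧ ¬((x2 ∨ x1) ∨ x0)
  →1  ((x0 ∨ ¬x2) ∧ x2) ∧ ¬((x2 ∨ x1) ∨ x0)
  →2  ((x0 ∨ ¬x2) ∧ x2) ∧ (¬(x2 ∨ x1) ∧ ¬x0)
  →3  ((x0 ∨ ¬x2) ∧ x2) ∧ ((¬x2 ∧ ¬x1) ∧ ¬x0)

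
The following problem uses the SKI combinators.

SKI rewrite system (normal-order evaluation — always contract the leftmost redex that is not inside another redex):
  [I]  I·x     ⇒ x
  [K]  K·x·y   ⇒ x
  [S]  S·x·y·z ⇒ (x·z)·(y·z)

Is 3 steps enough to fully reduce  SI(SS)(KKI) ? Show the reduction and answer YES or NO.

Answer: NO — after 3 steps the term is K(SS(KKI)), not yet normal

Working:
  start: SI(SS)(KKI)
  [1] I(KKI)(SS(KKI))
  [2] KKI(SS(KKI))
  [3] K(SS(KKI))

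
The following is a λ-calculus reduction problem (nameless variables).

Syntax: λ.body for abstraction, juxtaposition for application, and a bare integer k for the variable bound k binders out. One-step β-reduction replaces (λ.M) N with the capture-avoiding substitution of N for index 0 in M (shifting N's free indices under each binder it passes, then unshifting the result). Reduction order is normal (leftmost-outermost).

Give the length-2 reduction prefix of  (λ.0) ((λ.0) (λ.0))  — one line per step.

Answer: after 2 steps: λ.0

Derivation:
  start: (λ.0) ((λ.0) (λ.0))
  →1  (λ.0) (λ.0)
  →2  λ.0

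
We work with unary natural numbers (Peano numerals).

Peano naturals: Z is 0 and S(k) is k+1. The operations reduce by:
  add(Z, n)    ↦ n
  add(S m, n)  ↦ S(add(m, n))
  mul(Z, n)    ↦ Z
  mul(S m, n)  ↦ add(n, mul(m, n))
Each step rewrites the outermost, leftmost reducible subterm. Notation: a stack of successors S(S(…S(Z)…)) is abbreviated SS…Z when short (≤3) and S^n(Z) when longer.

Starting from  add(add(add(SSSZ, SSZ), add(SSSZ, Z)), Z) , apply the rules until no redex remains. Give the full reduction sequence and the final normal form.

  start: add(add(add(SSSZ, SSZ), add(SSSZ, Z)), Z)
  →1  add(add(S(add(SSZ, SSZ)), add(SSSZ, Z)), Z)
  →2  add(S(add(add(SSZ, SSZ), add(SSSZ, Z))), Z)
  →3  S(add(add(add(SSZ, SSZ), add(SSSZ, Z)), Z))
  →4  S(add(add(S(add(SZ, SSZ)), add(SSSZ, Z)), Z))
  →5  S(add(S(add(add(SZ, SSZ), add(SSSZ, Z))), Z))
  →6  S(S(add(add(add(SZ, SSZ), add(SSSZ, Z)), Z)))
  →7  S(S(add(add(S(add(Z, SSZ)), add(SSSZ, Z)), Z)))
  →8  S(S(add(S(add(add(Z, SSZ), add(SSSZ, Z))), Z)))
  →9  S(S(S(add(add(add(Z, SSZ), add(SSSZ, Z)), Z))))
  →10  S(S(S(add(add(SSZ, add(SSSZ, Z)), Z))))
  →11  S(S(S(add(S(add(SZ, add(SSSZ, Z))), Z))))
  →12  S(S(S(S(add(add(SZ, add(SSSZ, Z)), Z)))))
  →13  S(S(S(S(add(S(add(Z, add(SSSZ, Z))), Z)))))
  →14  S(S(S(S(S(add(add(Z, add(SSSZ, Z)), Z))))))
  →15  S(S(S(S(S(add(add(SSSZ, Z), Z))))))
  →16  S(S(S(S(S(add(S(add(SSZ, Z)), Z))))))
  →17  S(S(S(S(S(S(add(add(SSZ, Z), Z)))))))
  →18  S(S(S(S(S(S(add(S(add(SZ, Z)), Z)))))))
  →19  S(S(S(S(S(S(S(add(add(SZ, Z), Z))))))))
  →20  S(S(S(S(S(S(S(add(S(add(Z, Z)), Z))))))))
  →21  S(S(S(S(S(S(S(S(add(add(Z, Z), Z)))))))))
  →22  S(S(S(S(S(S(S(S(add(Z, Z)))))))))
  →23  S^8(Z)

Answer: normal form = S^8(Z)  (in 23 steps)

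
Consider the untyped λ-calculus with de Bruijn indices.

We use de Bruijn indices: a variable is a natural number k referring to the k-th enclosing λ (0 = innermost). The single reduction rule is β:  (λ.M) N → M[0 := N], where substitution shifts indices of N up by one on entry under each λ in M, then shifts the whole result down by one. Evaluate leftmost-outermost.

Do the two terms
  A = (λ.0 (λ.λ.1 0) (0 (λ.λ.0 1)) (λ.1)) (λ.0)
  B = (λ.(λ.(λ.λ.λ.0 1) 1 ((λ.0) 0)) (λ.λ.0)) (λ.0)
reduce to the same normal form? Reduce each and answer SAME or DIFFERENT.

Term A:
  start: (λ.0 (λ.λ.1 0) (0 (λ.λ.0 1)) (λ.1)) (λ.0)
  →1  (λ.0) (λ.λ.1 0) ((λ.0) (λ.λ.0 1)) (λ.λ.0)
  →2  (λ.λ.1 0) ((λ.0) (λ.λ.0 1)) (λ.λ.0)
  →3  (λ.(λ.0) (λ.λ.0 1) 0) (λ.λ.0)
  →4  (λ.0) (λ.λ.0 1) (λ.λ.0)
  →5  (λ.λ.0 1) (λ.λ.0)
  →6  λ.0 (λ.λ.0)

Term B:
  start: (λ.(λ.(λ.λ.λ.0 1) 1 ((λ.0) 0)) (λ.λ.0)) (λ.0)
  →1  (λ.(λ.λ.λ.0 1) (λ.0) ((λ.0) 0)) (λ.λ.0)
  →2  (λ.λ.λ.0 1) (λ.0) ((λ.0) (λ.λ.0))
  →3  (λ.λ.0 1) ((λ.0) (λ.λ.0))
  →4  λ.0 ((λ.0) (λ.λ.0))
  →5  λ.0 (λ.λ.0)

Answer: SAME — A ⇓ λ.0 (λ.λ.0), B ⇓ λ.0 (λ.λ.0)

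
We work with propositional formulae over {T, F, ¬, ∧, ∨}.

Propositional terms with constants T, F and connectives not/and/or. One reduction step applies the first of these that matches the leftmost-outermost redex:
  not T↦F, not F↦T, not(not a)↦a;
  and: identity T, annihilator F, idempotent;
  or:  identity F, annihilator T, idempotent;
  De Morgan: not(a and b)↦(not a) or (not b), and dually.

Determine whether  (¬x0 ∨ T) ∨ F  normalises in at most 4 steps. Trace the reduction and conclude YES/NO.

  start: (¬x0 ∨ T) ∨ F
  step 1: ¬x0 ∨ T
  step 2: T

Answer: YES — reaches normal form T in 2 ≤ 4 steps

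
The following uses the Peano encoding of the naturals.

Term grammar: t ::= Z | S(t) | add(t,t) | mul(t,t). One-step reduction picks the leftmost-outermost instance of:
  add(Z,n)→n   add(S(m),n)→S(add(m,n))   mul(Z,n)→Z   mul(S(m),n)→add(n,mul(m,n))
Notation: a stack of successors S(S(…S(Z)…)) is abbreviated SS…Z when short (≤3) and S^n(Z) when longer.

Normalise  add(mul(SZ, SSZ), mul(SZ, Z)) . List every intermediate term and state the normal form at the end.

Answer: normal form = SSZ  (in 11 steps)

Derivation:
  start: add(mul(SZ, SSZ), mul(SZ, Z))
  [1] add(add(SSZ, mul(Z, SSZ)), mul(SZ, Z))
  [2] add(S(add(SZ, mul(Z, SSZ))), mul(SZ, Z))
  [3] S(add(add(SZ, mul(Z, SSZ)), mul(SZ, Z)))
  [4] S(add(S(add(Z, mul(Z, SSZ))), mul(SZ, Z)))
  [5] S(S(add(add(Z, mul(Z, SSZ)), mul(SZ, Z))))
  [6] S(S(add(mul(Z, SSZ), mul(SZ, Z))))
  [7] S(S(add(Z, mul(SZ, Z))))
  [8] S(S(mul(SZ, Z)))
  [9] S(S(add(Z, mul(Z, Z))))
  [10] S(S(mul(Z, Z)))
  [11] SSZ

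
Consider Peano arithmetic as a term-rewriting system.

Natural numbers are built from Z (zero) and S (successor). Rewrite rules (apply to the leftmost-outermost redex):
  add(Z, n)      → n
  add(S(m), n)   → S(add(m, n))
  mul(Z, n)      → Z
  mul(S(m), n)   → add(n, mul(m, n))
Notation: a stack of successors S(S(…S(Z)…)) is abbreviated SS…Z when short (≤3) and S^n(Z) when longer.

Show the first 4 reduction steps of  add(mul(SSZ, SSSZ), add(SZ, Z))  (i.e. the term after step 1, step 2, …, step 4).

Answer: after 4 steps: S(add(S(add(SZ, mul(SZ, SSSZ))), add(SZ, Z)))

Working:
  start: add(mul(SSZ, SSSZ), add(SZ, Z))
  step 1: add(add(SSSZ, mul(SZ, SSSZ)), add(SZ, Z))
  step 2: add(S(add(SSZ, mul(SZ, SSSZ))), add(SZ, Z))
  step 3: S(add(add(SSZ, mul(SZ, SSSZ)), add(SZ, Z)))
  step 4: S(add(S(add(SZ, mul(SZ, SSSZ))), add(SZ, Z)))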